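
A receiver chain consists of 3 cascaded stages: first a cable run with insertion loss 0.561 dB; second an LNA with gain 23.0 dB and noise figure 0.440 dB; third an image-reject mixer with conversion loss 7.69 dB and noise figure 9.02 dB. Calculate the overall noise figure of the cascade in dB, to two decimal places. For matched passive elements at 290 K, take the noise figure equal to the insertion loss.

1.14 dB

Convert to linear (a loss of L dB is a gain of −L dB): F_i = 10^(NF_i/10), G_i = 10^(G_i,dB/10)
  Stage 1: F_1 = 10^(0.561/10) = 1.138, G_1 = 10^(−0.561/10) = 0.8788
  Stage 2: F_2 = 10^(0.440/10) = 1.107, G_2 = 10^(23.0/10) = 199.5
  Stage 3: F_3 = 10^(9.02/10) = 7.980, G_3 = 10^(−7.69/10) = 0.1702
Friis cascade:
  F = 1.138 + (1.107 − 1)/0.8788 + (7.980 − 1)/175.3 = 1.299
NF = 10 log₁₀(1.299) = 1.14 dB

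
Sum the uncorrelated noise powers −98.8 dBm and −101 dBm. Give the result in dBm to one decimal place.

Convert to linear, add, convert back:
P₁ = 1.32×10⁻¹³ W, P₂ = 7.94×10⁻¹⁴ W
P_tot = 2.11×10⁻¹³ W → 10 log₁₀(P_tot / 10⁻³) = −96.8 dBm

−96.8 dBm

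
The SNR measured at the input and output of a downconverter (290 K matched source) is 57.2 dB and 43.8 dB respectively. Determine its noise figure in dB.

13.4 dB

NF (dB) = SNR_in(dB) − SNR_out(dB) when the source is at T₀
NF = 57.2 − 43.8 = 13.4 dB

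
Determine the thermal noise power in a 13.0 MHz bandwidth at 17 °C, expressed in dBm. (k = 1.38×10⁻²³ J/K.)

T = 17 °C + 273.15 = 290.15 K
P_n = kTB = 1.38×10⁻²³ × 290.15 × 1.30×10⁷ = 5.21×10⁻¹⁴ W
In dBm: 10 log₁₀(5.21×10⁻¹⁴ / 10⁻³) = −102.8 dBm

−102.8 dBm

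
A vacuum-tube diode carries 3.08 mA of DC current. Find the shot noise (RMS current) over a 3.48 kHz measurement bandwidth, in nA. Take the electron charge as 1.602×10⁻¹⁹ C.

I_n = √(2qI·B)
2qI·B = 2 × 1.602×10⁻¹⁹ × 3.08×10⁻³ × 3.48×10³ = 3.43×10⁻¹⁸ A²
I_n = √(3.43×10⁻¹⁸) = 1.85×10⁻⁹ A = 1.85 nA

1.85 nA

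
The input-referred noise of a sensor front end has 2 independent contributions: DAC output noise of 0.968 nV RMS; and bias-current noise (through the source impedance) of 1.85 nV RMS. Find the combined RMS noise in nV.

2.09 nV

Uncorrelated sources add in power (mean-square): V_tot = √(ΣV_i²)
V_tot = √[(9.68×10⁻¹⁰)² + (1.85×10⁻⁹)²] = 2.09×10⁻⁹ V = 2.09 nV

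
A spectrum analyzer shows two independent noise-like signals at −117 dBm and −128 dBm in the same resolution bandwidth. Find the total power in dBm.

−116.7 dBm

Convert to linear, add, convert back:
P₁ = 2.00×10⁻¹⁵ W, P₂ = 1.58×10⁻¹⁶ W
P_tot = 2.15×10⁻¹⁵ W → 10 log₁₀(P_tot / 10⁻³) = −116.7 dBm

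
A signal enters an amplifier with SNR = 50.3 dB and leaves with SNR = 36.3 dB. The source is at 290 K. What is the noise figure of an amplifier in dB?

14.0 dB

NF (dB) = SNR_in(dB) − SNR_out(dB) when the source is at T₀
NF = 50.3 − 36.3 = 14.0 dB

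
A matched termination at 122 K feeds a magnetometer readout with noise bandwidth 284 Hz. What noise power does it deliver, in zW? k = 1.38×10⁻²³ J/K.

478 zW

P_n = kTB = 1.38×10⁻²³ × 122 × 2.84×10² = 4.78×10⁻¹⁹ W = 478 zW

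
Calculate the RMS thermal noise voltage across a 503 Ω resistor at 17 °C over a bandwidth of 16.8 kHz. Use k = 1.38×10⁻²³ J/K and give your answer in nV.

T = 17 °C + 273.15 = 290.15 K
V_n = √(4kTRB)
4kTRB = 4 × 1.38×10⁻²³ × 290.15 × 5.03×10² × 1.68×10⁴ = 1.35×10⁻¹³ V²
V_n = √(1.35×10⁻¹³) = 3.68×10⁻⁷ V = 368 nV

368 nV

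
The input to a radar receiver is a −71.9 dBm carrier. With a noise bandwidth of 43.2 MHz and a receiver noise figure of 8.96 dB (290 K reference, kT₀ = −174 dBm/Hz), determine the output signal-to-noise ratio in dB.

16.8 dB

Noise floor: N = −174 + 10 log₁₀(B) + NF
10 log₁₀(4.32×10⁷) = 76.35 dB
N = −174 + 76.35 + 8.96 = −88.69 dBm
SNR = P_sig − N = −71.9 − (−88.69) = 16.79 dB → 16.8 dB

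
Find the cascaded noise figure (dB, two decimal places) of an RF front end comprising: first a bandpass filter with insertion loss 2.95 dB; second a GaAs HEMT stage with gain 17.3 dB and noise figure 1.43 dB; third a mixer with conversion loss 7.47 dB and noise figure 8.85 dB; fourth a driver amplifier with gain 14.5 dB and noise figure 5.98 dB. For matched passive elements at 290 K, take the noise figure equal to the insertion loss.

5.56 dB

Convert to linear (a loss of L dB is a gain of −L dB): F_i = 10^(NF_i/10), G_i = 10^(G_i,dB/10)
  Stage 1: F_1 = 10^(2.95/10) = 1.972, G_1 = 10^(−2.95/10) = 0.5070
  Stage 2: F_2 = 10^(1.43/10) = 1.390, G_2 = 10^(17.3/10) = 53.70
  Stage 3: F_3 = 10^(8.85/10) = 7.674, G_3 = 10^(−7.47/10) = 0.1791
  Stage 4: F_4 = 10^(5.98/10) = 3.963, G_4 = 10^(14.5/10) = 28.18
Friis cascade:
  F = 1.972 + (1.390 − 1)/0.5070 + (7.674 − 1)/27.23 + (3.963 − 1)/4.875 = 3.594
NF = 10 log₁₀(3.594) = 5.56 dB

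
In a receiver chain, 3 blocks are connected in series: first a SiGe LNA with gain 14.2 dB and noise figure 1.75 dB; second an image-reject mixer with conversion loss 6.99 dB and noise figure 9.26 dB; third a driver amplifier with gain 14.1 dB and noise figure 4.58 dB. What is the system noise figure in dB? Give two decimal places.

3.29 dB

Convert to linear (a loss of L dB is a gain of −L dB): F_i = 10^(NF_i/10), G_i = 10^(G_i,dB/10)
  Stage 1: F_1 = 10^(1.75/10) = 1.496, G_1 = 10^(14.2/10) = 26.30
  Stage 2: F_2 = 10^(9.26/10) = 8.433, G_2 = 10^(−6.99/10) = 0.2000
  Stage 3: F_3 = 10^(4.58/10) = 2.871, G_3 = 10^(14.1/10) = 25.70
Friis cascade:
  F = 1.496 + (8.433 − 1)/26.30 + (2.871 − 1)/5.260 = 2.134
NF = 10 log₁₀(2.134) = 3.29 dB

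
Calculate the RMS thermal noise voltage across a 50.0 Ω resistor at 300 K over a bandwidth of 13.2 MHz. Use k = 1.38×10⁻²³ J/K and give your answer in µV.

V_n = √(4kTRB)
4kTRB = 4 × 1.38×10⁻²³ × 300 × 5.00×10¹ × 1.32×10⁷ = 1.09×10⁻¹¹ V²
V_n = √(1.09×10⁻¹¹) = 3.31×10⁻⁶ V = 3.31 µV

3.31 µV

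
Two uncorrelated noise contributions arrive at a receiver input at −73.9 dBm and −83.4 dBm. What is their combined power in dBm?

−73.4 dBm

Convert to linear, add, convert back:
P₁ = 4.07×10⁻¹¹ W, P₂ = 4.57×10⁻¹² W
P_tot = 4.53×10⁻¹¹ W → 10 log₁₀(P_tot / 10⁻³) = −73.4 dBm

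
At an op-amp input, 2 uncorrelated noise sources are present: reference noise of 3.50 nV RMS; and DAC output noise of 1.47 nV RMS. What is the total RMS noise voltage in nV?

3.80 nV

Uncorrelated sources add in power (mean-square): V_tot = √(ΣV_i²)
V_tot = √[(3.50×10⁻⁹)² + (1.47×10⁻⁹)²] = 3.80×10⁻⁹ V = 3.80 nV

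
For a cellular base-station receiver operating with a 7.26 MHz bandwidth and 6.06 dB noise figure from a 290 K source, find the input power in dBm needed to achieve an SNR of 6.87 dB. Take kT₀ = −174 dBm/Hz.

Sensitivity = −174 + 10 log₁₀(B) + NF + SNR_min
= −174 + 68.61 + 6.06 + 6.87
= −92.46 dBm → −92.5 dBm

−92.5 dBm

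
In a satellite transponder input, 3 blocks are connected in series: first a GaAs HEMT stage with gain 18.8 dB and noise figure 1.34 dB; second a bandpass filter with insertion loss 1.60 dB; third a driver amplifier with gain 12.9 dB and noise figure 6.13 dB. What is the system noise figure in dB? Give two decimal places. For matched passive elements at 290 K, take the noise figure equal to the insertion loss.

Convert to linear (a loss of L dB is a gain of −L dB): F_i = 10^(NF_i/10), G_i = 10^(G_i,dB/10)
  Stage 1: F_1 = 10^(1.34/10) = 1.361, G_1 = 10^(18.8/10) = 75.86
  Stage 2: F_2 = 10^(1.60/10) = 1.445, G_2 = 10^(−1.60/10) = 0.6918
  Stage 3: F_3 = 10^(6.13/10) = 4.102, G_3 = 10^(12.9/10) = 19.50
Friis cascade:
  F = 1.361 + (1.445 − 1)/75.86 + (4.102 − 1)/52.48 = 1.426
NF = 10 log₁₀(1.426) = 1.54 dB

1.54 dB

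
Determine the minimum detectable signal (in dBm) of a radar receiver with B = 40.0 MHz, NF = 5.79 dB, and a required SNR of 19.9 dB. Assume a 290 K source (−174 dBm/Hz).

−72.3 dBm

Sensitivity = −174 + 10 log₁₀(B) + NF + SNR_min
= −174 + 76.02 + 5.79 + 19.9
= −72.29 dBm → −72.3 dBm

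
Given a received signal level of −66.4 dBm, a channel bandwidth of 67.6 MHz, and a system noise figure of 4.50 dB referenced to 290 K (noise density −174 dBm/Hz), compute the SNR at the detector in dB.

24.8 dB

Noise floor: N = −174 + 10 log₁₀(B) + NF
10 log₁₀(6.76×10⁷) = 78.3 dB
N = −174 + 78.3 + 4.50 = −91.20 dBm
SNR = P_sig − N = −66.4 − (−91.20) = 24.80 dB → 24.8 dB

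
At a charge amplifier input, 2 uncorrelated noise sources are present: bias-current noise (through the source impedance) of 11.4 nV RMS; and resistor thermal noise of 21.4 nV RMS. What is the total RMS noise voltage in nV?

Uncorrelated sources add in power (mean-square): V_tot = √(ΣV_i²)
V_tot = √[(1.14×10⁻⁸)² + (2.14×10⁻⁸)²] = 2.42×10⁻⁸ V = 24.2 nV

24.2 nV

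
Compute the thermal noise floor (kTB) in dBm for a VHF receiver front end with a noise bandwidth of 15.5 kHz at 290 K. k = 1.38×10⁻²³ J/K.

P_n = kTB = 1.38×10⁻²³ × 290 × 1.55×10⁴ = 6.20×10⁻¹⁷ W
In dBm: 10 log₁₀(6.20×10⁻¹⁷ / 10⁻³) = −132.1 dBm

−132.1 dBm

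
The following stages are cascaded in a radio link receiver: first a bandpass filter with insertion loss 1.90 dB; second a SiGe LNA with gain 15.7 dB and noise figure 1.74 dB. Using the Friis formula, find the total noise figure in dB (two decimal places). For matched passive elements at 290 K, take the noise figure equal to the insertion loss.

3.64 dB

Convert to linear (a loss of L dB is a gain of −L dB): F_i = 10^(NF_i/10), G_i = 10^(G_i,dB/10)
  Stage 1: F_1 = 10^(1.90/10) = 1.549, G_1 = 10^(−1.90/10) = 0.6457
  Stage 2: F_2 = 10^(1.74/10) = 1.493, G_2 = 10^(15.7/10) = 37.15
Friis cascade:
  F = 1.549 + (1.493 − 1)/0.6457 = 2.312
NF = 10 log₁₀(2.312) = 3.64 dB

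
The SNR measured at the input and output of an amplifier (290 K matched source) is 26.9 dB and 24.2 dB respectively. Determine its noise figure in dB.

2.7 dB

NF (dB) = SNR_in(dB) − SNR_out(dB) when the source is at T₀
NF = 26.9 − 24.2 = 2.7 dB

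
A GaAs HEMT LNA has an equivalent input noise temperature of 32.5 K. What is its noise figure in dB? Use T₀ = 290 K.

F = 1 + T_e/T₀ = 1 + 32.5/290 = 1.11207
NF = 10 log₁₀(1.11207) = 0.461 dB

0.461 dB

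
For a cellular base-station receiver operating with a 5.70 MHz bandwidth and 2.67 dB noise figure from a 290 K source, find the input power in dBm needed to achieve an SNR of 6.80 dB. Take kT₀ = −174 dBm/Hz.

Sensitivity = −174 + 10 log₁₀(B) + NF + SNR_min
= −174 + 67.56 + 2.67 + 6.80
= −96.97 dBm → −97.0 dBm

−97.0 dBm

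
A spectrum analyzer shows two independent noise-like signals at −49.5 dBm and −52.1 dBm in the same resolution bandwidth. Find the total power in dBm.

Convert to linear, add, convert back:
P₁ = 1.12×10⁻⁸ W, P₂ = 6.17×10⁻⁹ W
P_tot = 1.74×10⁻⁸ W → 10 log₁₀(P_tot / 10⁻³) = −47.6 dBm

−47.6 dBm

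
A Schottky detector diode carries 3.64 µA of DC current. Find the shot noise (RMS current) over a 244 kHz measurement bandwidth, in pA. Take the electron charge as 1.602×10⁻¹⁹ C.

I_n = √(2qI·B)
2qI·B = 2 × 1.602×10⁻¹⁹ × 3.64×10⁻⁶ × 2.44×10⁵ = 2.85×10⁻¹⁹ A²
I_n = √(2.85×10⁻¹⁹) = 5.33×10⁻¹⁰ A = 533 pA

533 pA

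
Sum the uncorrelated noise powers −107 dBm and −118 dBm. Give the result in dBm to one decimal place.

−106.7 dBm

Convert to linear, add, convert back:
P₁ = 2.00×10⁻¹⁴ W, P₂ = 1.58×10⁻¹⁵ W
P_tot = 2.15×10⁻¹⁴ W → 10 log₁₀(P_tot / 10⁻³) = −106.7 dBm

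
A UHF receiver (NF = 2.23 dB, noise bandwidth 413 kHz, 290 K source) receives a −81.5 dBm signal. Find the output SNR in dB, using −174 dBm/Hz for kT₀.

34.1 dB

Noise floor: N = −174 + 10 log₁₀(B) + NF
10 log₁₀(4.13×10⁵) = 56.16 dB
N = −174 + 56.16 + 2.23 = −115.61 dBm
SNR = P_sig − N = −81.5 − (−115.61) = 34.11 dB → 34.1 dB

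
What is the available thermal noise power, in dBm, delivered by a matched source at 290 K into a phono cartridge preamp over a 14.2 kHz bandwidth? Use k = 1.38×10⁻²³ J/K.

P_n = kTB = 1.38×10⁻²³ × 290 × 1.42×10⁴ = 5.68×10⁻¹⁷ W
In dBm: 10 log₁₀(5.68×10⁻¹⁷ / 10⁻³) = −132.5 dBm

−132.5 dBm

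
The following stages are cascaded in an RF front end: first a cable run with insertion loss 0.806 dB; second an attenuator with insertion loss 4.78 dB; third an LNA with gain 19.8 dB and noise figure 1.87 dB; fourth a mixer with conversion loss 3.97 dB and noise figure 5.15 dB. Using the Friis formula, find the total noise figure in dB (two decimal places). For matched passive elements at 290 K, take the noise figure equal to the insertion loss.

7.52 dB

Convert to linear (a loss of L dB is a gain of −L dB): F_i = 10^(NF_i/10), G_i = 10^(G_i,dB/10)
  Stage 1: F_1 = 10^(0.806/10) = 1.204, G_1 = 10^(−0.806/10) = 0.8306
  Stage 2: F_2 = 10^(4.78/10) = 3.006, G_2 = 10^(−4.78/10) = 0.3327
  Stage 3: F_3 = 10^(1.87/10) = 1.538, G_3 = 10^(19.8/10) = 95.50
  Stage 4: F_4 = 10^(5.15/10) = 3.273, G_4 = 10^(−3.97/10) = 0.4009
Friis cascade:
  F = 1.204 + (3.006 − 1)/0.8306 + (1.538 − 1)/0.2763 + (3.273 − 1)/26.39 = 5.653
NF = 10 log₁₀(5.653) = 7.52 dB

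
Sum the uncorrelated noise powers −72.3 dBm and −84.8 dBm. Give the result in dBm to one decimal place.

Convert to linear, add, convert back:
P₁ = 5.89×10⁻¹¹ W, P₂ = 3.31×10⁻¹² W
P_tot = 6.22×10⁻¹¹ W → 10 log₁₀(P_tot / 10⁻³) = −72.1 dBm

−72.1 dBm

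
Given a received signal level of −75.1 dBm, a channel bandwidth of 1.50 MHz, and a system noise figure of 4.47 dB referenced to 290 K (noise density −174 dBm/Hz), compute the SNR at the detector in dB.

32.7 dB

Noise floor: N = −174 + 10 log₁₀(B) + NF
10 log₁₀(1.50×10⁶) = 61.76 dB
N = −174 + 61.76 + 4.47 = −107.77 dBm
SNR = P_sig − N = −75.1 − (−107.77) = 32.67 dB → 32.7 dB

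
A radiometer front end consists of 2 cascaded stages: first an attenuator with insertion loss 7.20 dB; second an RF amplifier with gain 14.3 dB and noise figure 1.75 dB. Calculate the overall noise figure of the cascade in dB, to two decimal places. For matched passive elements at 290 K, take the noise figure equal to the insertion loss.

Convert to linear (a loss of L dB is a gain of −L dB): F_i = 10^(NF_i/10), G_i = 10^(G_i,dB/10)
  Stage 1: F_1 = 10^(7.20/10) = 5.248, G_1 = 10^(−7.20/10) = 0.1905
  Stage 2: F_2 = 10^(1.75/10) = 1.496, G_2 = 10^(14.3/10) = 26.92
Friis cascade:
  F = 5.248 + (1.496 − 1)/0.1905 = 7.852
NF = 10 log₁₀(7.852) = 8.95 dB

8.95 dB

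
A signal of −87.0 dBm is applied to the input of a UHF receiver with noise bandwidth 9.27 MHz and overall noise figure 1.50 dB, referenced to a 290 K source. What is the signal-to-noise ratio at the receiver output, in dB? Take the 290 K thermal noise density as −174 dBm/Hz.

15.8 dB

Noise floor: N = −174 + 10 log₁₀(B) + NF
10 log₁₀(9.27×10⁶) = 69.67 dB
N = −174 + 69.67 + 1.50 = −102.83 dBm
SNR = P_sig − N = −87.0 − (−102.83) = 15.83 dB → 15.8 dB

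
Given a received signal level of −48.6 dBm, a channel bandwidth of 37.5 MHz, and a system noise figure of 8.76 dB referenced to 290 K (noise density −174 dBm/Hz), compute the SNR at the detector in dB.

40.9 dB

Noise floor: N = −174 + 10 log₁₀(B) + NF
10 log₁₀(3.75×10⁷) = 75.74 dB
N = −174 + 75.74 + 8.76 = −89.50 dBm
SNR = P_sig − N = −48.6 − (−89.50) = 40.90 dB → 40.9 dB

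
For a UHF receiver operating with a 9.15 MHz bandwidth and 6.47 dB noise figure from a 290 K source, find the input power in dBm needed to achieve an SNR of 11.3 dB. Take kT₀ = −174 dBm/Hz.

Sensitivity = −174 + 10 log₁₀(B) + NF + SNR_min
= −174 + 69.61 + 6.47 + 11.3
= −86.62 dBm → −86.6 dBm

−86.6 dBm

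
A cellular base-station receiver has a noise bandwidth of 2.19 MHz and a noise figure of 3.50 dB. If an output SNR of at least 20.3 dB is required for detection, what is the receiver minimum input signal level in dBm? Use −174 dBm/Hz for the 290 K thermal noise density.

Sensitivity = −174 + 10 log₁₀(B) + NF + SNR_min
= −174 + 63.4 + 3.50 + 20.3
= −86.80 dBm → −86.8 dBm

−86.8 dBm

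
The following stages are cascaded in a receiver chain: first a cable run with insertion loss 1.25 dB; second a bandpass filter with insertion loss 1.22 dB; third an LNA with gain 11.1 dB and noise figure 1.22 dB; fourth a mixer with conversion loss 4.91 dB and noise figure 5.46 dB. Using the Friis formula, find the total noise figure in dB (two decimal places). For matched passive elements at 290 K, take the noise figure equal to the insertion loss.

4.29 dB

Convert to linear (a loss of L dB is a gain of −L dB): F_i = 10^(NF_i/10), G_i = 10^(G_i,dB/10)
  Stage 1: F_1 = 10^(1.25/10) = 1.334, G_1 = 10^(−1.25/10) = 0.7499
  Stage 2: F_2 = 10^(1.22/10) = 1.324, G_2 = 10^(−1.22/10) = 0.7551
  Stage 3: F_3 = 10^(1.22/10) = 1.324, G_3 = 10^(11.1/10) = 12.88
  Stage 4: F_4 = 10^(5.46/10) = 3.516, G_4 = 10^(−4.91/10) = 0.3228
Friis cascade:
  F = 1.334 + (1.324 − 1)/0.7499 + (1.324 − 1)/0.5662 + (3.516 − 1)/7.295 = 2.684
NF = 10 log₁₀(2.684) = 4.29 dB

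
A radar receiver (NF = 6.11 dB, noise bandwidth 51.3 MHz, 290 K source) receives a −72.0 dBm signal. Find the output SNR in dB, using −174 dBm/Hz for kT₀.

18.8 dB

Noise floor: N = −174 + 10 log₁₀(B) + NF
10 log₁₀(5.13×10⁷) = 77.1 dB
N = −174 + 77.1 + 6.11 = −90.79 dBm
SNR = P_sig − N = −72.0 − (−90.79) = 18.79 dB → 18.8 dB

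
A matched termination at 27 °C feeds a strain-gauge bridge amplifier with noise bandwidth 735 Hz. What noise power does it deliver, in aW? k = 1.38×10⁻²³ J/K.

3.04 aW

T = 27 °C + 273.15 = 300.15 K
P_n = kTB = 1.38×10⁻²³ × 300.15 × 7.35×10² = 3.04×10⁻¹⁸ W = 3.04 aW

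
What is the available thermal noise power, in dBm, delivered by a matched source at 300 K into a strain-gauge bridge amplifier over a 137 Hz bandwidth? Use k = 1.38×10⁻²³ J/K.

−152.5 dBm

P_n = kTB = 1.38×10⁻²³ × 300 × 1.37×10² = 5.67×10⁻¹⁹ W
In dBm: 10 log₁₀(5.67×10⁻¹⁹ / 10⁻³) = −152.5 dBm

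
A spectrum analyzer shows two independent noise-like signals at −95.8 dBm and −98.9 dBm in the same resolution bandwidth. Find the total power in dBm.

−94.1 dBm

Convert to linear, add, convert back:
P₁ = 2.63×10⁻¹³ W, P₂ = 1.29×10⁻¹³ W
P_tot = 3.92×10⁻¹³ W → 10 log₁₀(P_tot / 10⁻³) = −94.1 dBm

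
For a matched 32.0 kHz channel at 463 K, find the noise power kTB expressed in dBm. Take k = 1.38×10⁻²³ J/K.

P_n = kTB = 1.38×10⁻²³ × 463 × 3.20×10⁴ = 2.04×10⁻¹⁶ W
In dBm: 10 log₁₀(2.04×10⁻¹⁶ / 10⁻³) = −126.9 dBm

−126.9 dBm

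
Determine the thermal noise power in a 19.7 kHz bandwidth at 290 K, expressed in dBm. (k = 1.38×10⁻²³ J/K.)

P_n = kTB = 1.38×10⁻²³ × 290 × 1.97×10⁴ = 7.88×10⁻¹⁷ W
In dBm: 10 log₁₀(7.88×10⁻¹⁷ / 10⁻³) = −131.0 dBm

−131.0 dBm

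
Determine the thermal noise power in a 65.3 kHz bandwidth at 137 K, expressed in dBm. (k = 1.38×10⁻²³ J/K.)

P_n = kTB = 1.38×10⁻²³ × 137 × 6.53×10⁴ = 1.23×10⁻¹⁶ W
In dBm: 10 log₁₀(1.23×10⁻¹⁶ / 10⁻³) = −129.1 dBm

−129.1 dBm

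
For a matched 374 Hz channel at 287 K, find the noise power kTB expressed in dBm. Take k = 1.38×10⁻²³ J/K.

P_n = kTB = 1.38×10⁻²³ × 287 × 3.74×10² = 1.48×10⁻¹⁸ W
In dBm: 10 log₁₀(1.48×10⁻¹⁸ / 10⁻³) = −148.3 dBm

−148.3 dBm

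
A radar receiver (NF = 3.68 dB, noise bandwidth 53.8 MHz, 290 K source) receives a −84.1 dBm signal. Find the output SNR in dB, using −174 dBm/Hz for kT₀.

8.9 dB

Noise floor: N = −174 + 10 log₁₀(B) + NF
10 log₁₀(5.38×10⁷) = 77.31 dB
N = −174 + 77.31 + 3.68 = −93.01 dBm
SNR = P_sig − N = −84.1 − (−93.01) = 8.91 dB → 8.9 dB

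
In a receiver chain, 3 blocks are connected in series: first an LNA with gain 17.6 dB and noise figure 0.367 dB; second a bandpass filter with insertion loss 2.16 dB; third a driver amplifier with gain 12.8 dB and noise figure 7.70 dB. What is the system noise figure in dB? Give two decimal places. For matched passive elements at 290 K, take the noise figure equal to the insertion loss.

Convert to linear (a loss of L dB is a gain of −L dB): F_i = 10^(NF_i/10), G_i = 10^(G_i,dB/10)
  Stage 1: F_1 = 10^(0.367/10) = 1.088, G_1 = 10^(17.6/10) = 57.54
  Stage 2: F_2 = 10^(2.16/10) = 1.644, G_2 = 10^(−2.16/10) = 0.6081
  Stage 3: F_3 = 10^(7.70/10) = 5.888, G_3 = 10^(12.8/10) = 19.05
Friis cascade:
  F = 1.088 + (1.644 − 1)/57.54 + (5.888 − 1)/34.99 = 1.239
NF = 10 log₁₀(1.239) = 0.93 dB

0.93 dB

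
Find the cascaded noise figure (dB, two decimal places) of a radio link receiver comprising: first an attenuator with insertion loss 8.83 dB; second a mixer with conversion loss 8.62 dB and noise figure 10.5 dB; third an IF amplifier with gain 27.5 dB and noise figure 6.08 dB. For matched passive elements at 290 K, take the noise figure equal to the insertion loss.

24.07 dB

Convert to linear (a loss of L dB is a gain of −L dB): F_i = 10^(NF_i/10), G_i = 10^(G_i,dB/10)
  Stage 1: F_1 = 10^(8.83/10) = 7.638, G_1 = 10^(−8.83/10) = 0.1309
  Stage 2: F_2 = 10^(10.5/10) = 11.22, G_2 = 10^(−8.62/10) = 0.1374
  Stage 3: F_3 = 10^(6.08/10) = 4.055, G_3 = 10^(27.5/10) = 562.3
Friis cascade:
  F = 7.638 + (11.22 − 1)/0.1309 + (4.055 − 1)/0.01799 = 255.5
NF = 10 log₁₀(255.5) = 24.07 dB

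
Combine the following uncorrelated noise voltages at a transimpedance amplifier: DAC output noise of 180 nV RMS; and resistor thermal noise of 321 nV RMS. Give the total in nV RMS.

368 nV

Uncorrelated sources add in power (mean-square): V_tot = √(ΣV_i²)
V_tot = √[(1.80×10⁻⁷)² + (3.21×10⁻⁷)²] = 3.68×10⁻⁷ V = 368 nV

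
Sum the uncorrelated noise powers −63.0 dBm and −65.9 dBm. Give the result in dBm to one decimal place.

Convert to linear, add, convert back:
P₁ = 5.01×10⁻¹⁰ W, P₂ = 2.57×10⁻¹⁰ W
P_tot = 7.58×10⁻¹⁰ W → 10 log₁₀(P_tot / 10⁻³) = −61.2 dBm

−61.2 dBm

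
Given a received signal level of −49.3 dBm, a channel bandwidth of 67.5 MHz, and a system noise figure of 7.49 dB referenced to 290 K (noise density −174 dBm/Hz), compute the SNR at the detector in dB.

Noise floor: N = −174 + 10 log₁₀(B) + NF
10 log₁₀(6.75×10⁷) = 78.29 dB
N = −174 + 78.29 + 7.49 = −88.22 dBm
SNR = P_sig − N = −49.3 − (−88.22) = 38.92 dB → 38.9 dB

38.9 dB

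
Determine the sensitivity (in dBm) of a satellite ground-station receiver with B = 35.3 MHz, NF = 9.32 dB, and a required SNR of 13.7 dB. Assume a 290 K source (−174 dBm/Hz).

Sensitivity = −174 + 10 log₁₀(B) + NF + SNR_min
= −174 + 75.48 + 9.32 + 13.7
= −75.50 dBm → −75.5 dBm

−75.5 dBm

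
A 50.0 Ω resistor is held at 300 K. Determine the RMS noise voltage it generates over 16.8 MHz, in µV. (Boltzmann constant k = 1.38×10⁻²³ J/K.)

V_n = √(4kTRB)
4kTRB = 4 × 1.38×10⁻²³ × 300 × 5.00×10¹ × 1.68×10⁷ = 1.39×10⁻¹¹ V²
V_n = √(1.39×10⁻¹¹) = 3.73×10⁻⁶ V = 3.73 µV

3.73 µV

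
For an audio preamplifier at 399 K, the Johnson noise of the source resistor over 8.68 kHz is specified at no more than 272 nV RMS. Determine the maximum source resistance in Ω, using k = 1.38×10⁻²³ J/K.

387 Ω

Johnson–Nyquist: V_n = √(4kTRB) ⇒ R = V_n² / (4kTB)
4kTB = 4 × 1.38×10⁻²³ × 399 × 8.68×10³ = 1.91×10⁻¹⁶
R = (2.72×10⁻⁷)² / 1.91×10⁻¹⁶ = 3.87×10² Ω = 387 Ω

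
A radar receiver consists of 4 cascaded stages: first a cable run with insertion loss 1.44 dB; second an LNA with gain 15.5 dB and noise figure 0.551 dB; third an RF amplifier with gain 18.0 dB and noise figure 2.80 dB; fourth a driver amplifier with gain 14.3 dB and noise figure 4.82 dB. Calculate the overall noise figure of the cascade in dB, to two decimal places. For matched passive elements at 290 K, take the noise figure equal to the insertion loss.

Convert to linear (a loss of L dB is a gain of −L dB): F_i = 10^(NF_i/10), G_i = 10^(G_i,dB/10)
  Stage 1: F_1 = 10^(1.44/10) = 1.393, G_1 = 10^(−1.44/10) = 0.7178
  Stage 2: F_2 = 10^(0.551/10) = 1.135, G_2 = 10^(15.5/10) = 35.48
  Stage 3: F_3 = 10^(2.80/10) = 1.905, G_3 = 10^(18.0/10) = 63.10
  Stage 4: F_4 = 10^(4.82/10) = 3.034, G_4 = 10^(14.3/10) = 26.92
Friis cascade:
  F = 1.393 + (1.135 − 1)/0.7178 + (1.905 − 1)/25.47 + (3.034 − 1)/1607 = 1.618
NF = 10 log₁₀(1.618) = 2.09 dB

2.09 dB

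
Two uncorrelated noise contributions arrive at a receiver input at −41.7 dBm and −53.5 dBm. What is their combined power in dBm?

Convert to linear, add, convert back:
P₁ = 6.76×10⁻⁸ W, P₂ = 4.47×10⁻⁹ W
P_tot = 7.21×10⁻⁸ W → 10 log₁₀(P_tot / 10⁻³) = −41.4 dBm

−41.4 dBm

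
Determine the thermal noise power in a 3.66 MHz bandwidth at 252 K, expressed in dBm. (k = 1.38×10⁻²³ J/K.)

−109.0 dBm

P_n = kTB = 1.38×10⁻²³ × 252 × 3.66×10⁶ = 1.27×10⁻¹⁴ W
In dBm: 10 log₁₀(1.27×10⁻¹⁴ / 10⁻³) = −109.0 dBm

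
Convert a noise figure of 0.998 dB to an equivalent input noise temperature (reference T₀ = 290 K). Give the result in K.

F = 10^(0.998/10) = 1.25835
T_e = (F − 1)·T₀ = (1.25835 − 1) × 290 = 74.9 K

74.9 K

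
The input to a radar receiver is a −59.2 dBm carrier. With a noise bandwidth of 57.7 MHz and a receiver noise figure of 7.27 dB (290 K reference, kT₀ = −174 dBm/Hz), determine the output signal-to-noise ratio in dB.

29.9 dB

Noise floor: N = −174 + 10 log₁₀(B) + NF
10 log₁₀(5.77×10⁷) = 77.61 dB
N = −174 + 77.61 + 7.27 = −89.12 dBm
SNR = P_sig − N = −59.2 − (−89.12) = 29.92 dB → 29.9 dB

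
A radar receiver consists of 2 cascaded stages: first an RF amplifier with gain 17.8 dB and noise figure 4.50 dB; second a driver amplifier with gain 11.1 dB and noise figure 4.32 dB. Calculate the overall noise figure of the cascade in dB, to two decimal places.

Convert to linear (a loss of L dB is a gain of −L dB): F_i = 10^(NF_i/10), G_i = 10^(G_i,dB/10)
  Stage 1: F_1 = 10^(4.50/10) = 2.818, G_1 = 10^(17.8/10) = 60.26
  Stage 2: F_2 = 10^(4.32/10) = 2.704, G_2 = 10^(11.1/10) = 12.88
Friis cascade:
  F = 2.818 + (2.704 − 1)/60.26 = 2.847
NF = 10 log₁₀(2.847) = 4.54 dB

4.54 dB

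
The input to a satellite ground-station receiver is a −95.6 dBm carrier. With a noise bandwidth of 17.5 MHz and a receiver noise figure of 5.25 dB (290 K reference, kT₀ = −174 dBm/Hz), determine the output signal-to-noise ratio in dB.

Noise floor: N = −174 + 10 log₁₀(B) + NF
10 log₁₀(1.75×10⁷) = 72.43 dB
N = −174 + 72.43 + 5.25 = −96.32 dBm
SNR = P_sig − N = −95.6 − (−96.32) = 0.72 dB → 0.7 dB

0.7 dB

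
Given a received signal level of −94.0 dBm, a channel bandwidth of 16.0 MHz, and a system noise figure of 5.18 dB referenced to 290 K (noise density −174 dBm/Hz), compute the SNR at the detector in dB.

Noise floor: N = −174 + 10 log₁₀(B) + NF
10 log₁₀(1.60×10⁷) = 72.04 dB
N = −174 + 72.04 + 5.18 = −96.78 dBm
SNR = P_sig − N = −94.0 − (−96.78) = 2.78 dB → 2.8 dB

2.8 dB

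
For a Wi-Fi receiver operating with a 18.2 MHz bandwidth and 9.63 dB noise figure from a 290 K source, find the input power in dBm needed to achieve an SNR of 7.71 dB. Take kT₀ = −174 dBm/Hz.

−84.1 dBm

Sensitivity = −174 + 10 log₁₀(B) + NF + SNR_min
= −174 + 72.6 + 9.63 + 7.71
= −84.06 dBm → −84.1 dBm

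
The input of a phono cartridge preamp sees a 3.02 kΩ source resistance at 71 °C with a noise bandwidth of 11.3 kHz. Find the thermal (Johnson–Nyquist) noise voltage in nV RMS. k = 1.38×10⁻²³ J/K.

805 nV

T = 71 °C + 273.15 = 344.15 K
V_n = √(4kTRB)
4kTRB = 4 × 1.38×10⁻²³ × 344.15 × 3.02×10³ × 1.13×10⁴ = 6.48×10⁻¹³ V²
V_n = √(6.48×10⁻¹³) = 8.05×10⁻⁷ V = 805 nV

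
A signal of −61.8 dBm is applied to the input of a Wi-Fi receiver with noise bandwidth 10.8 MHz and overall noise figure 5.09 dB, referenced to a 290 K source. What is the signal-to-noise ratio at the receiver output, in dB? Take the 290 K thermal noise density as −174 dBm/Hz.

36.8 dB

Noise floor: N = −174 + 10 log₁₀(B) + NF
10 log₁₀(1.08×10⁷) = 70.33 dB
N = −174 + 70.33 + 5.09 = −98.58 dBm
SNR = P_sig − N = −61.8 − (−98.58) = 36.78 dB → 36.8 dB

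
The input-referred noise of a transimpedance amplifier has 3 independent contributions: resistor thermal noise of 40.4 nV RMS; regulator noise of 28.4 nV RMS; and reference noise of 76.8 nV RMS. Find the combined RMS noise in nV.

91.3 nV

Uncorrelated sources add in power (mean-square): V_tot = √(ΣV_i²)
V_tot = √[(4.04×10⁻⁸)² + (2.84×10⁻⁸)² + (7.68×10⁻⁸)²] = 9.13×10⁻⁸ V = 91.3 nV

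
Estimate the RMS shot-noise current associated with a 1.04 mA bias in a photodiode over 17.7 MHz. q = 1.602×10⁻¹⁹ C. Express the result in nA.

I_n = √(2qI·B)
2qI·B = 2 × 1.602×10⁻¹⁹ × 1.04×10⁻³ × 1.77×10⁷ = 5.90×10⁻¹⁵ A²
I_n = √(5.90×10⁻¹⁵) = 7.68×10⁻⁸ A = 76.8 nA

76.8 nA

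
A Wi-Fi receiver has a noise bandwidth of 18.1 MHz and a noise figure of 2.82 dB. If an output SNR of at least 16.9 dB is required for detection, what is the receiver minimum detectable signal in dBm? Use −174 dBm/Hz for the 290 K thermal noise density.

−81.7 dBm

Sensitivity = −174 + 10 log₁₀(B) + NF + SNR_min
= −174 + 72.58 + 2.82 + 16.9
= −81.70 dBm → −81.7 dBm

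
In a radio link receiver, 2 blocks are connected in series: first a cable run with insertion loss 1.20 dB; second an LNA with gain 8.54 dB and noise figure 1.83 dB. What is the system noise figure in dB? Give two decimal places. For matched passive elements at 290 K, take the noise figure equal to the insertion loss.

3.03 dB

Convert to linear (a loss of L dB is a gain of −L dB): F_i = 10^(NF_i/10), G_i = 10^(G_i,dB/10)
  Stage 1: F_1 = 10^(1.20/10) = 1.318, G_1 = 10^(−1.20/10) = 0.7586
  Stage 2: F_2 = 10^(1.83/10) = 1.524, G_2 = 10^(8.54/10) = 7.145
Friis cascade:
  F = 1.318 + (1.524 − 1)/0.7586 = 2.009
NF = 10 log₁₀(2.009) = 3.03 dB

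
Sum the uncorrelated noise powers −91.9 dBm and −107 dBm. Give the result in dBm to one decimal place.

−91.8 dBm

Convert to linear, add, convert back:
P₁ = 6.46×10⁻¹³ W, P₂ = 2.00×10⁻¹⁴ W
P_tot = 6.66×10⁻¹³ W → 10 log₁₀(P_tot / 10⁻³) = −91.8 dBm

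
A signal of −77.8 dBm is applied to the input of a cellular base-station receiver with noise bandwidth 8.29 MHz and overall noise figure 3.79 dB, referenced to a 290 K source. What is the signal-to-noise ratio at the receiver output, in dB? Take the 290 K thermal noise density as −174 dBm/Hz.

Noise floor: N = −174 + 10 log₁₀(B) + NF
10 log₁₀(8.29×10⁶) = 69.19 dB
N = −174 + 69.19 + 3.79 = −101.02 dBm
SNR = P_sig − N = −77.8 − (−101.02) = 23.22 dB → 23.2 dB

23.2 dB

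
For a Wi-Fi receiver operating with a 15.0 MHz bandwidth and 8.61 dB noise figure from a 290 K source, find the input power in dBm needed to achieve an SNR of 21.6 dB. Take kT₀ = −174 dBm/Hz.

Sensitivity = −174 + 10 log₁₀(B) + NF + SNR_min
= −174 + 71.76 + 8.61 + 21.6
= −72.03 dBm → −72.0 dBm

−72.0 dBm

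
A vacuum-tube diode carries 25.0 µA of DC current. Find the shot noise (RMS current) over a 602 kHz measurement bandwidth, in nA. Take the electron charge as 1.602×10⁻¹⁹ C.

2.20 nA

I_n = √(2qI·B)
2qI·B = 2 × 1.602×10⁻¹⁹ × 2.50×10⁻⁵ × 6.02×10⁵ = 4.82×10⁻¹⁸ A²
I_n = √(4.82×10⁻¹⁸) = 2.20×10⁻⁹ A = 2.20 nA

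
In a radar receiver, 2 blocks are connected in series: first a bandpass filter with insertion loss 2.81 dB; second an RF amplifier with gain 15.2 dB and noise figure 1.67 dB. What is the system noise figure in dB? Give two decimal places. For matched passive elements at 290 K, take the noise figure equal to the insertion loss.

Convert to linear (a loss of L dB is a gain of −L dB): F_i = 10^(NF_i/10), G_i = 10^(G_i,dB/10)
  Stage 1: F_1 = 10^(2.81/10) = 1.910, G_1 = 10^(−2.81/10) = 0.5236
  Stage 2: F_2 = 10^(1.67/10) = 1.469, G_2 = 10^(15.2/10) = 33.11
Friis cascade:
  F = 1.910 + (1.469 − 1)/0.5236 = 2.805
NF = 10 log₁₀(2.805) = 4.48 dB

4.48 dB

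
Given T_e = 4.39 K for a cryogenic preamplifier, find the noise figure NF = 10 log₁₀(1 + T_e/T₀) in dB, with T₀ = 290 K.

F = 1 + T_e/T₀ = 1 + 4.39/290 = 1.01514
NF = 10 log₁₀(1.01514) = 0.065 dB

0.065 dB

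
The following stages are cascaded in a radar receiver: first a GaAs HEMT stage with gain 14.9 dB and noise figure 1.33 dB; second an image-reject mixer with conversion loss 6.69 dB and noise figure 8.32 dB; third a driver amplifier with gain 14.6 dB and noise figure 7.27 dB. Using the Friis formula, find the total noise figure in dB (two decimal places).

Convert to linear (a loss of L dB is a gain of −L dB): F_i = 10^(NF_i/10), G_i = 10^(G_i,dB/10)
  Stage 1: F_1 = 10^(1.33/10) = 1.358, G_1 = 10^(14.9/10) = 30.90
  Stage 2: F_2 = 10^(8.32/10) = 6.792, G_2 = 10^(−6.69/10) = 0.2143
  Stage 3: F_3 = 10^(7.27/10) = 5.333, G_3 = 10^(14.6/10) = 28.84
Friis cascade:
  F = 1.358 + (6.792 − 1)/30.90 + (5.333 − 1)/6.622 = 2.200
NF = 10 log₁₀(2.200) = 3.42 dB

3.42 dB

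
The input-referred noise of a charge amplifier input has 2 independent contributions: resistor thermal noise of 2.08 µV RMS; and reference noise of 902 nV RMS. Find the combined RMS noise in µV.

Uncorrelated sources add in power (mean-square): V_tot = √(ΣV_i²)
V_tot = √[(2.08×10⁻⁶)² + (9.02×10⁻⁷)²] = 2.27×10⁻⁶ V = 2.27 µV

2.27 µV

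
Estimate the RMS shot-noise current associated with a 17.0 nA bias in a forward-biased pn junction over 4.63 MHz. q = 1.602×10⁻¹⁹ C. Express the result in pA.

159 pA

I_n = √(2qI·B)
2qI·B = 2 × 1.602×10⁻¹⁹ × 1.70×10⁻⁸ × 4.63×10⁶ = 2.52×10⁻²⁰ A²
I_n = √(2.52×10⁻²⁰) = 1.59×10⁻¹⁰ A = 159 pA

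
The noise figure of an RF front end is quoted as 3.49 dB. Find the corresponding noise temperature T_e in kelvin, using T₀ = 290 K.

F = 10^(3.49/10) = 2.23357
T_e = (F − 1)·T₀ = (2.23357 − 1) × 290 = 358 K

358 K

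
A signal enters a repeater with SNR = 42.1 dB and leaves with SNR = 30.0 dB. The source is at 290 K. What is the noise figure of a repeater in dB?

12.1 dB

NF (dB) = SNR_in(dB) − SNR_out(dB) when the source is at T₀
NF = 42.1 − 30.0 = 12.1 dB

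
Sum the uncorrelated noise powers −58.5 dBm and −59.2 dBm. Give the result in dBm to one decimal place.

Convert to linear, add, convert back:
P₁ = 1.41×10⁻⁹ W, P₂ = 1.20×10⁻⁹ W
P_tot = 2.61×10⁻⁹ W → 10 log₁₀(P_tot / 10⁻³) = −55.8 dBm

−55.8 dBm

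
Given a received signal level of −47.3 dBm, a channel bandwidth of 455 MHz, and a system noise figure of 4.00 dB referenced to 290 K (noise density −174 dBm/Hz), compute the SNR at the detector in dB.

Noise floor: N = −174 + 10 log₁₀(B) + NF
10 log₁₀(4.55×10⁸) = 86.58 dB
N = −174 + 86.58 + 4.00 = −83.42 dBm
SNR = P_sig − N = −47.3 − (−83.42) = 36.12 dB → 36.1 dB

36.1 dB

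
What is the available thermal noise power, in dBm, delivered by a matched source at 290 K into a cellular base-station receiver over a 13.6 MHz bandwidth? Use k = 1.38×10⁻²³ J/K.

−102.6 dBm

P_n = kTB = 1.38×10⁻²³ × 290 × 1.36×10⁷ = 5.44×10⁻¹⁴ W
In dBm: 10 log₁₀(5.44×10⁻¹⁴ / 10⁻³) = −102.6 dBm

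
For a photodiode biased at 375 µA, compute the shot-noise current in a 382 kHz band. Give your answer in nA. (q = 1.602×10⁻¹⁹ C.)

6.77 nA

I_n = √(2qI·B)
2qI·B = 2 × 1.602×10⁻¹⁹ × 3.75×10⁻⁴ × 3.82×10⁵ = 4.59×10⁻¹⁷ A²
I_n = √(4.59×10⁻¹⁷) = 6.77×10⁻⁹ A = 6.77 nA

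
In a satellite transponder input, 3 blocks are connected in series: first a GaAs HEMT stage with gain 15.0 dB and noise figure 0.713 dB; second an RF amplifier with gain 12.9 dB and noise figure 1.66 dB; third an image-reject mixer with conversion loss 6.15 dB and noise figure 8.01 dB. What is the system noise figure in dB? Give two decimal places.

0.80 dB

Convert to linear (a loss of L dB is a gain of −L dB): F_i = 10^(NF_i/10), G_i = 10^(G_i,dB/10)
  Stage 1: F_1 = 10^(0.713/10) = 1.178, G_1 = 10^(15.0/10) = 31.62
  Stage 2: F_2 = 10^(1.66/10) = 1.466, G_2 = 10^(12.9/10) = 19.50
  Stage 3: F_3 = 10^(8.01/10) = 6.324, G_3 = 10^(−6.15/10) = 0.2427
Friis cascade:
  F = 1.178 + (1.466 − 1)/31.62 + (6.324 − 1)/616.6 = 1.202
NF = 10 log₁₀(1.202) = 0.80 dB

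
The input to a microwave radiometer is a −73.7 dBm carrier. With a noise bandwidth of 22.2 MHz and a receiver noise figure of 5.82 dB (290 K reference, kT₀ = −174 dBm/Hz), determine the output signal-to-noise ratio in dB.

21.0 dB

Noise floor: N = −174 + 10 log₁₀(B) + NF
10 log₁₀(2.22×10⁷) = 73.46 dB
N = −174 + 73.46 + 5.82 = −94.72 dBm
SNR = P_sig − N = −73.7 − (−94.72) = 21.02 dB → 21.0 dB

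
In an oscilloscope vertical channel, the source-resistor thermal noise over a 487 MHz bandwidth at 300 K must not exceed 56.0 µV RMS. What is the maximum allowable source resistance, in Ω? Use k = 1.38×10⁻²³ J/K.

389 Ω

Johnson–Nyquist: V_n = √(4kTRB) ⇒ R = V_n² / (4kTB)
4kTB = 4 × 1.38×10⁻²³ × 300 × 4.87×10⁸ = 8.06×10⁻¹²
R = (5.60×10⁻⁵)² / 8.06×10⁻¹² = 3.89×10² Ω = 389 Ω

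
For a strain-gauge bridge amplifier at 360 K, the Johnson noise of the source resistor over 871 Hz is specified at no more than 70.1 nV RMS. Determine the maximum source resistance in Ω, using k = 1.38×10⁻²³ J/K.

284 Ω

Johnson–Nyquist: V_n = √(4kTRB) ⇒ R = V_n² / (4kTB)
4kTB = 4 × 1.38×10⁻²³ × 360 × 8.71×10² = 1.73×10⁻¹⁷
R = (7.01×10⁻⁸)² / 1.73×10⁻¹⁷ = 2.84×10² Ω = 284 Ω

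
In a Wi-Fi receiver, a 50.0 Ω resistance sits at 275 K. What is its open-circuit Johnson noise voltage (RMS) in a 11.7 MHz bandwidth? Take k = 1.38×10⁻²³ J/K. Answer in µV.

V_n = √(4kTRB)
4kTRB = 4 × 1.38×10⁻²³ × 275 × 5.00×10¹ × 1.17×10⁷ = 8.88×10⁻¹² V²
V_n = √(8.88×10⁻¹²) = 2.98×10⁻⁶ V = 2.98 µV

2.98 µV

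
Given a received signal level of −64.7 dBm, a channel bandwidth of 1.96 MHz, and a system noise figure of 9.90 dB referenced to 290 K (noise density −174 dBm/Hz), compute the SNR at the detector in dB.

36.5 dB

Noise floor: N = −174 + 10 log₁₀(B) + NF
10 log₁₀(1.96×10⁶) = 62.92 dB
N = −174 + 62.92 + 9.90 = −101.18 dBm
SNR = P_sig − N = −64.7 − (−101.18) = 36.48 dB → 36.5 dB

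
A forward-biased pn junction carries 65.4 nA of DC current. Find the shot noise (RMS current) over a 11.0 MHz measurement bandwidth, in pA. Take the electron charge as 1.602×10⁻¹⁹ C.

I_n = √(2qI·B)
2qI·B = 2 × 1.602×10⁻¹⁹ × 6.54×10⁻⁸ × 1.10×10⁷ = 2.30×10⁻¹⁹ A²
I_n = √(2.30×10⁻¹⁹) = 4.80×10⁻¹⁰ A = 480 pA

480 pA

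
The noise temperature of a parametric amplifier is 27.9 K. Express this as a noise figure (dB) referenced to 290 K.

F = 1 + T_e/T₀ = 1 + 27.9/290 = 1.09621
NF = 10 log₁₀(1.09621) = 0.399 dB

0.399 dB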